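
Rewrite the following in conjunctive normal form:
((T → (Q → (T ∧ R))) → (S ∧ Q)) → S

((T → (Q → (T ∧ R))) → (S ∧ Q)) → S
⇔ ¬((T → (Q → (T ∧ R))) → (S ∧ Q)) ∨ S
⇔ ¬(¬(T → (Q → (T ∧ R))) ∨ (S ∧ Q)) ∨ S
⇔ ¬(¬(¬T ∨ (Q → (T ∧ R))) ∨ (S ∧ Q)) ∨ S
⇔ ¬(¬(¬T ∨ ¬Q ∨ (T ∧ R)) ∨ (S ∧ Q)) ∨ S
⇔ (¬¬(¬T ∨ ¬Q ∨ (T ∧ R)) ∧ ¬(S ∧ Q)) ∨ S
⇔ ((¬T ∨ ¬Q ∨ (T ∧ R)) ∧ ¬(S ∧ Q)) ∨ S
⇔ ((¬T ∨ ¬Q ∨ (T ∧ R)) ∧ (¬S ∨ ¬Q)) ∨ S
⇔ (¬T ∨ ¬Q ∨ T ∨ S) ∧ (¬T ∨ ¬Q ∨ R ∨ S) ∧ (¬S ∨ ¬Q ∨ S)
⇔ ¬T ∨ ¬Q ∨ R ∨ S

¬T ∨ ¬Q ∨ R ∨ S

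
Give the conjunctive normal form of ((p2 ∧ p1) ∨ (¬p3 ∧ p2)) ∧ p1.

p2 ∧ p1

((p2 ∧ p1) ∨ (¬p3 ∧ p2)) ∧ p1
≡ (p2 ∨ ¬p3) ∧ (p2 ∨ p2) ∧ (p1 ∨ ¬p3) ∧ (p1 ∨ p2) ∧ p1   [distribute ∨ over ∧]
≡ p2 ∧ p1   [simplify]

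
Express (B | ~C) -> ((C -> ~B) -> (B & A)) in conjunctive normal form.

(C | B) & (C | A)

(B | ~C) -> ((C -> ~B) -> (B & A))
⇔ ~(B | ~C) | ((C -> ~B) -> (B & A))   [eliminate ->]
⇔ ~(B | ~C) | ~(C -> ~B) | (B & A)   [eliminate ->]
⇔ ~(B | ~C) | ~(~C | ~B) | (B & A)   [eliminate ->]
⇔ (~B & ~~C) | ~(~C | ~B) | (B & A)   [De Morgan]
⇔ (~B & C) | ~(~C | ~B) | (B & A)   [double negation]
⇔ (~B & C) | (~~C & ~~B) | (B & A)   [De Morgan]
⇔ (~B & C) | (C & ~~B) | (B & A)   [double negation]
⇔ (~B & C) | (C & B) | (B & A)   [double negation]
⇔ (~B | C | B) & (~B | C | A) & (~B | B | B) & (~B | B | A) & (C | C | B) & (C | C | A) & (C | B | B) & (C | B | A)   [distribute | over &]
⇔ (C | B) & (C | A)   [simplify]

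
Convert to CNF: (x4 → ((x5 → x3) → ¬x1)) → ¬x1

(x4 → ((x5 → x3) → ¬x1)) → ¬x1
≡ ¬(x4 → ((x5 → x3) → ¬x1)) ∨ ¬x1   [eliminate →]
≡ ¬(¬x4 ∨ ((x5 → x3) → ¬x1)) ∨ ¬x1   [eliminate →]
≡ ¬(¬x4 ∨ ¬(x5 → x3) ∨ ¬x1) ∨ ¬x1   [eliminate →]
≡ ¬(¬x4 ∨ ¬(¬x5 ∨ x3) ∨ ¬x1) ∨ ¬x1   [eliminate →]
≡ ¬¬x4 ∧ ¬¬(¬x5 ∨ x3) ∧ ¬¬x1 ∨ ¬x1   [De Morgan]
≡ x4 ∧ ¬¬(¬x5 ∨ x3) ∧ ¬¬x1 ∨ ¬x1   [double negation]
≡ x4 ∧ (¬x5 ∨ x3) ∧ ¬¬x1 ∨ ¬x1   [double negation]
≡ x4 ∧ (¬x5 ∨ x3) ∧ x1 ∨ ¬x1   [double negation]
≡ (x4 ∨ ¬x1) ∧ (¬x5 ∨ x3 ∨ ¬x1) ∧ (x1 ∨ ¬x1)   [distribute ∨ over ∧]
≡ (x4 ∨ ¬x1) ∧ (¬x5 ∨ x3 ∨ ¬x1)   [simplify]

(x4 ∨ ¬x1) ∧ (¬x5 ∨ x3 ∨ ¬x1)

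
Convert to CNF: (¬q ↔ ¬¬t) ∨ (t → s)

(¬q ↔ ¬¬t) ∨ (t → s)
≡ ((¬q → ¬¬t) ∧ (¬¬t → ¬q)) ∨ (t → s)   [eliminate ↔]
≡ ((¬¬q ∨ ¬¬t) ∧ (¬¬t → ¬q)) ∨ (t → s)   [eliminate →]
≡ ((¬¬q ∨ ¬¬t) ∧ (¬¬¬t ∨ ¬q)) ∨ (t → s)   [eliminate →]
≡ ((¬¬q ∨ ¬¬t) ∧ (¬¬¬t ∨ ¬q)) ∨ ¬t ∨ s   [eliminate →]
≡ ((q ∨ ¬¬t) ∧ (¬¬¬t ∨ ¬q)) ∨ ¬t ∨ s   [double negation]
≡ ((q ∨ t) ∧ (¬¬¬t ∨ ¬q)) ∨ ¬t ∨ s   [double negation]
≡ ((q ∨ t) ∧ (¬t ∨ ¬q)) ∨ ¬t ∨ s   [double negation]
≡ (q ∨ t ∨ ¬t ∨ s) ∧ (¬t ∨ ¬q ∨ ¬t ∨ s)   [distribute ∨ over ∧]
≡ ¬t ∨ ¬q ∨ s   [simplify]

¬t ∨ ¬q ∨ s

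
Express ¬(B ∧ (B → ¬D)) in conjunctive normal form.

¬(B ∧ (B → ¬D))
≡ ¬(B ∧ (¬B ∨ ¬D))   (eliminate →)
≡ ¬B ∨ ¬(¬B ∨ ¬D)   (De Morgan)
≡ ¬B ∨ (¬¬B ∧ ¬¬D)   (De Morgan)
≡ ¬B ∨ (B ∧ ¬¬D)   (double negation)
≡ ¬B ∨ (B ∧ D)   (double negation)
≡ (¬B ∨ B) ∧ (¬B ∨ D)   (distribute ∨ over ∧)
≡ ¬B ∨ D   (simplify)

¬B ∨ D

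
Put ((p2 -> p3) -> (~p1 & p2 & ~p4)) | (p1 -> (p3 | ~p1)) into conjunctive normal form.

p2 | ~p1 | p3

((p2 -> p3) -> (~p1 & p2 & ~p4)) | (p1 -> (p3 | ~p1))
≡ ~(p2 -> p3) | (~p1 & p2 & ~p4) | (p1 -> (p3 | ~p1))   — eliminate ->
≡ ~(~p2 | p3) | (~p1 & p2 & ~p4) | (p1 -> (p3 | ~p1))   — eliminate ->
≡ ~(~p2 | p3) | (~p1 & p2 & ~p4) | ~p1 | p3 | ~p1   — eliminate ->
≡ (~~p2 & ~p3) | (~p1 & p2 & ~p4) | ~p1 | p3 | ~p1   — De Morgan
≡ (p2 & ~p3) | (~p1 & p2 & ~p4) | ~p1 | p3 | ~p1   — double negation
≡ (p2 | ~p1 | ~p1 | p3 | ~p1) & (p2 | p2 | ~p1 | p3 | ~p1) & (p2 | ~p4 | ~p1 | p3 | ~p1) & (~p3 | ~p1 | ~p1 | p3 | ~p1) & (~p3 | p2 | ~p1 | p3 | ~p1) & (~p3 | ~p4 | ~p1 | p3 | ~p1)   — distribute | over &
≡ p2 | ~p1 | p3   — simplify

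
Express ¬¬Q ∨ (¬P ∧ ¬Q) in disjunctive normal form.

¬¬Q ∨ (¬P ∧ ¬Q)
≡ Q ∨ (¬P ∧ ¬Q)   (double negation)

Q ∨ (¬P ∧ ¬Q)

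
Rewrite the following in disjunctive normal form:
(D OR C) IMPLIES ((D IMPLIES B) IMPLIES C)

(D OR C) IMPLIES ((D IMPLIES B) IMPLIES C)
⇔ NOT (D OR C) OR ((D IMPLIES B) IMPLIES C)   [eliminate IMPLIES]
⇔ NOT (D OR C) OR NOT (D IMPLIES B) OR C   [eliminate IMPLIES]
⇔ NOT (D OR C) OR NOT (NOT D OR B) OR C   [eliminate IMPLIES]
⇔ (NOT D AND NOT C) OR NOT (NOT D OR B) OR C   [De Morgan]
⇔ (NOT D AND NOT C) OR (NOT NOT D AND NOT B) OR C   [De Morgan]
⇔ (NOT D AND NOT C) OR (D AND NOT B) OR C   [double negation]

(NOT D AND NOT C) OR (D AND NOT B) OR C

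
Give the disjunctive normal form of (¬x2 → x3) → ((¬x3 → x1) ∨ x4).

(¬x2 → x3) → ((¬x3 → x1) ∨ x4)
⇔ ¬(¬x2 → x3) ∨ (¬x3 → x1) ∨ x4   [eliminate →]
⇔ ¬(¬¬x2 ∨ x3) ∨ (¬x3 → x1) ∨ x4   [eliminate →]
⇔ ¬(¬¬x2 ∨ x3) ∨ ¬¬x3 ∨ x1 ∨ x4   [eliminate →]
⇔ (¬¬¬x2 ∧ ¬x3) ∨ ¬¬x3 ∨ x1 ∨ x4   [De Morgan]
⇔ (¬x2 ∧ ¬x3) ∨ ¬¬x3 ∨ x1 ∨ x4   [double negation]
⇔ (¬x2 ∧ ¬x3) ∨ x3 ∨ x1 ∨ x4   [double negation]

(¬x2 ∧ ¬x3) ∨ x3 ∨ x1 ∨ x4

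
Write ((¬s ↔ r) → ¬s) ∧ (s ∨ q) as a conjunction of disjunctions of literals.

(¬s ∨ r) ∧ (s ∨ q)

((¬s ↔ r) → ¬s) ∧ (s ∨ q)
≡ (¬(¬s ↔ r) ∨ ¬s) ∧ (s ∨ q)   (eliminate →)
≡ (¬((¬s → r) ∧ (r → ¬s)) ∨ ¬s) ∧ (s ∨ q)   (eliminate ↔)
≡ (¬((¬¬s ∨ r) ∧ (r → ¬s)) ∨ ¬s) ∧ (s ∨ q)   (eliminate →)
≡ (¬((¬¬s ∨ r) ∧ (¬r ∨ ¬s)) ∨ ¬s) ∧ (s ∨ q)   (eliminate →)
≡ (¬(¬¬s ∨ r) ∨ ¬(¬r ∨ ¬s) ∨ ¬s) ∧ (s ∨ q)   (De Morgan)
≡ ((¬¬¬s ∧ ¬r) ∨ ¬(¬r ∨ ¬s) ∨ ¬s) ∧ (s ∨ q)   (De Morgan)
≡ ((¬s ∧ ¬r) ∨ ¬(¬r ∨ ¬s) ∨ ¬s) ∧ (s ∨ q)   (double negation)
≡ ((¬s ∧ ¬r) ∨ (¬¬r ∧ ¬¬s) ∨ ¬s) ∧ (s ∨ q)   (De Morgan)
≡ ((¬s ∧ ¬r) ∨ (r ∧ ¬¬s) ∨ ¬s) ∧ (s ∨ q)   (double negation)
≡ ((¬s ∧ ¬r) ∨ (r ∧ s) ∨ ¬s) ∧ (s ∨ q)   (double negation)
≡ (¬s ∨ r ∨ ¬s) ∧ (¬s ∨ s ∨ ¬s) ∧ (¬r ∨ r ∨ ¬s) ∧ (¬r ∨ s ∨ ¬s) ∧ (s ∨ q)   (distribute ∨ over ∧)
≡ (¬s ∨ r) ∧ (s ∨ q)   (simplify)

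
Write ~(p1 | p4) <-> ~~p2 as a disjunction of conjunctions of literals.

~(p1 | p4) <-> ~~p2
= (~(p1 | p4) -> ~~p2) & (~~p2 -> ~(p1 | p4))   — eliminate <->
= (~~(p1 | p4) | ~~p2) & (~~p2 -> ~(p1 | p4))   — eliminate ->
= (~~(p1 | p4) | ~~p2) & (~~~p2 | ~(p1 | p4))   — eliminate ->
= (p1 | p4 | ~~p2) & (~~~p2 | ~(p1 | p4))   — double negation
= (p1 | p4 | p2) & (~~~p2 | ~(p1 | p4))   — double negation
= (p1 | p4 | p2) & (~p2 | ~(p1 | p4))   — double negation
= (p1 | p4 | p2) & (~p2 | (~p1 & ~p4))   — De Morgan
= (p1 & ~p2) | (p1 & ~p1 & ~p4) | (p4 & ~p2) | (p4 & ~p1 & ~p4) | (p2 & ~p2) | (p2 & ~p1 & ~p4)   — distribute & over |
= (p1 & ~p2) | (p4 & ~p2) | (p2 & ~p1 & ~p4)   — simplify

(p1 & ~p2) | (p4 & ~p2) | (p2 & ~p1 & ~p4)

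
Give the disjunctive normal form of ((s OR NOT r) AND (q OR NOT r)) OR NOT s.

(s AND q) OR NOT r OR NOT s

((s OR NOT r) AND (q OR NOT r)) OR NOT s
⇔ (s AND q) OR (s AND NOT r) OR (NOT r AND q) OR (NOT r AND NOT r) OR NOT s   [distribute AND over OR]
⇔ (s AND q) OR NOT r OR NOT s   [simplify]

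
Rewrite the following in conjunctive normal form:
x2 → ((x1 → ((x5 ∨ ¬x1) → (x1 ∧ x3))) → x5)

(¬x2 ∨ x1 ∨ x5) ∧ (¬x2 ∨ x5 ∨ ¬x1)

x2 → ((x1 → ((x5 ∨ ¬x1) → (x1 ∧ x3))) → x5)
≡ ¬x2 ∨ ((x1 → ((x5 ∨ ¬x1) → (x1 ∧ x3))) → x5)
≡ ¬x2 ∨ ¬(x1 → ((x5 ∨ ¬x1) → (x1 ∧ x3))) ∨ x5
≡ ¬x2 ∨ ¬(¬x1 ∨ ((x5 ∨ ¬x1) → (x1 ∧ x3))) ∨ x5
≡ ¬x2 ∨ ¬(¬x1 ∨ ¬(x5 ∨ ¬x1) ∨ (x1 ∧ x3)) ∨ x5
≡ ¬x2 ∨ (¬¬x1 ∧ ¬¬(x5 ∨ ¬x1) ∧ ¬(x1 ∧ x3)) ∨ x5
≡ ¬x2 ∨ (x1 ∧ ¬¬(x5 ∨ ¬x1) ∧ ¬(x1 ∧ x3)) ∨ x5
≡ ¬x2 ∨ (x1 ∧ (x5 ∨ ¬x1) ∧ ¬(x1 ∧ x3)) ∨ x5
≡ ¬x2 ∨ (x1 ∧ (x5 ∨ ¬x1) ∧ (¬x1 ∨ ¬x3)) ∨ x5
≡ (¬x2 ∨ x1 ∨ x5) ∧ (¬x2 ∨ x5 ∨ ¬x1 ∨ x5) ∧ (¬x2 ∨ ¬x1 ∨ ¬x3 ∨ x5)
≡ (¬x2 ∨ x1 ∨ x5) ∧ (¬x2 ∨ x5 ∨ ¬x1)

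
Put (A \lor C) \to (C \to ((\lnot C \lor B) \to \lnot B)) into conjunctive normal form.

\lnot C \lor \lnot B

(A \lor C) \to (C \to ((\lnot C \lor B) \to \lnot B))
= \lnot (A \lor C) \lor (C \to ((\lnot C \lor B) \to \lnot B))   (eliminate \to)
= \lnot (A \lor C) \lor \lnot C \lor ((\lnot C \lor B) \to \lnot B)   (eliminate \to)
= \lnot (A \lor C) \lor \lnot C \lor \lnot (\lnot C \lor B) \lor \lnot B   (eliminate \to)
= (\lnot A \land \lnot C) \lor \lnot C \lor \lnot (\lnot C \lor B) \lor \lnot B   (De Morgan)
= (\lnot A \land \lnot C) \lor \lnot C \lor (\lnot \lnot C \land \lnot B) \lor \lnot B   (De Morgan)
= (\lnot A \land \lnot C) \lor \lnot C \lor (C \land \lnot B) \lor \lnot B   (double negation)
= (\lnot A \lor \lnot C \lor C \lor \lnot B) \land (\lnot A \lor \lnot C \lor \lnot B \lor \lnot B) \land (\lnot C \lor \lnot C \lor C \lor \lnot B) \land (\lnot C \lor \lnot C \lor \lnot B \lor \lnot B)   (distribute \lor over \land)
= \lnot C \lor \lnot B   (simplify)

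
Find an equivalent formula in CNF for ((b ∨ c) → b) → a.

((b ∨ c) → b) → a
= ¬((b ∨ c) → b) ∨ a   [eliminate →]
= ¬(¬(b ∨ c) ∨ b) ∨ a   [eliminate →]
= (¬¬(b ∨ c) ∧ ¬b) ∨ a   [De Morgan]
= ((b ∨ c) ∧ ¬b) ∨ a   [double negation]
= (b ∨ c ∨ a) ∧ (¬b ∨ a)   [distribute ∨ over ∧]

(b ∨ c ∨ a) ∧ (¬b ∨ a)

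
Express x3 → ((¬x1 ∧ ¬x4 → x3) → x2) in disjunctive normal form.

¬x3 ∨ x2

x3 → ((¬x1 ∧ ¬x4 → x3) → x2)
≡ ¬x3 ∨ ((¬x1 ∧ ¬x4 → x3) → x2)   (eliminate →)
≡ ¬x3 ∨ ¬(¬x1 ∧ ¬x4 → x3) ∨ x2   (eliminate →)
≡ ¬x3 ∨ ¬(¬(¬x1 ∧ ¬x4) ∨ x3) ∨ x2   (eliminate →)
≡ ¬x3 ∨ ¬¬(¬x1 ∧ ¬x4) ∧ ¬x3 ∨ x2   (De Morgan)
≡ ¬x3 ∨ ¬x1 ∧ ¬x4 ∧ ¬x3 ∨ x2   (double negation)
≡ ¬x3 ∨ x2   (simplify)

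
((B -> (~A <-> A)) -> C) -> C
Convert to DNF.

((B -> (~A <-> A)) -> C) -> C
≡ ~((B -> (~A <-> A)) -> C) | C
≡ ~(~(B -> (~A <-> A)) | C) | C
≡ ~(~(~B | (~A <-> A)) | C) | C
≡ ~(~(~B | ((~A -> A) & (A -> ~A))) | C) | C
≡ ~(~(~B | ((~~A | A) & (A -> ~A))) | C) | C
≡ ~(~(~B | ((~~A | A) & (~A | ~A))) | C) | C
≡ (~~(~B | ((~~A | A) & (~A | ~A))) & ~C) | C
≡ ((~B | ((~~A | A) & (~A | ~A))) & ~C) | C
≡ ((~B | ((A | A) & (~A | ~A))) & ~C) | C
≡ (~B & ~C) | (A & ~A & ~C) | (A & ~A & ~C) | (A & ~A & ~C) | (A & ~A & ~C) | C
≡ (~B & ~C) | C

(~B & ~C) | C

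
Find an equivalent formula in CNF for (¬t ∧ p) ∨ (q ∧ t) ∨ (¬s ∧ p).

(¬t ∨ q ∨ ¬s) ∧ (p ∨ q) ∧ (p ∨ t)

(¬t ∧ p) ∨ (q ∧ t) ∨ (¬s ∧ p)
⇔ (¬t ∨ q ∨ ¬s) ∧ (¬t ∨ q ∨ p) ∧ (¬t ∨ t ∨ ¬s) ∧ (¬t ∨ t ∨ p) ∧ (p ∨ q ∨ ¬s) ∧ (p ∨ q ∨ p) ∧ (p ∨ t ∨ ¬s) ∧ (p ∨ t ∨ p)   [distribute ∨ over ∧]
⇔ (¬t ∨ q ∨ ¬s) ∧ (p ∨ q) ∧ (p ∨ t)   [simplify]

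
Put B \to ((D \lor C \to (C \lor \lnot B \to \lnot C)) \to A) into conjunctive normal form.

B \to ((D \lor C \to (C \lor \lnot B \to \lnot C)) \to A)
⇔ \lnot B \lor ((D \lor C \to (C \lor \lnot B \to \lnot C)) \to A)   [eliminate \to]
⇔ \lnot B \lor \lnot (D \lor C \to (C \lor \lnot B \to \lnot C)) \lor A   [eliminate \to]
⇔ \lnot B \lor \lnot (\lnot (D \lor C) \lor (C \lor \lnot B \to \lnot C)) \lor A   [eliminate \to]
⇔ \lnot B \lor \lnot (\lnot (D \lor C) \lor \lnot (C \lor \lnot B) \lor \lnot C) \lor A   [eliminate \to]
⇔ \lnot B \lor \lnot \lnot (D \lor C) \land \lnot \lnot (C \lor \lnot B) \land \lnot \lnot C \lor A   [De Morgan]
⇔ \lnot B \lor (D \lor C) \land \lnot \lnot (C \lor \lnot B) \land \lnot \lnot C \lor A   [double negation]
⇔ \lnot B \lor (D \lor C) \land (C \lor \lnot B) \land \lnot \lnot C \lor A   [double negation]
⇔ \lnot B \lor (D \lor C) \land (C \lor \lnot B) \land C \lor A   [double negation]
⇔ (\lnot B \lor D \lor C \lor A) \land (\lnot B \lor C \lor \lnot B \lor A) \land (\lnot B \lor C \lor A)   [distribute \lor over \land]
⇔ \lnot B \lor C \lor A   [simplify]

\lnot B \lor C \lor A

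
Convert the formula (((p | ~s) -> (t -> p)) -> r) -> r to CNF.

(((p | ~s) -> (t -> p)) -> r) -> r
⇔ ~(((p | ~s) -> (t -> p)) -> r) | r   — eliminate ->
⇔ ~(~((p | ~s) -> (t -> p)) | r) | r   — eliminate ->
⇔ ~(~(~(p | ~s) | (t -> p)) | r) | r   — eliminate ->
⇔ ~(~(~(p | ~s) | ~t | p) | r) | r   — eliminate ->
⇔ (~~(~(p | ~s) | ~t | p) & ~r) | r   — De Morgan
⇔ ((~(p | ~s) | ~t | p) & ~r) | r   — double negation
⇔ (((~p & ~~s) | ~t | p) & ~r) | r   — De Morgan
⇔ (((~p & s) | ~t | p) & ~r) | r   — double negation
⇔ (~p | ~t | p | r) & (s | ~t | p | r) & (~r | r)   — distribute | over &
⇔ s | ~t | p | r   — simplify

s | ~t | p | r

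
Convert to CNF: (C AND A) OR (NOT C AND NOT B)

(C OR NOT B) AND (A OR NOT C) AND (A OR NOT B)

(C AND A) OR (NOT C AND NOT B)
≡ (C OR NOT C) AND (C OR NOT B) AND (A OR NOT C) AND (A OR NOT B)   — distribute OR over AND
≡ (C OR NOT B) AND (A OR NOT C) AND (A OR NOT B)   — simplify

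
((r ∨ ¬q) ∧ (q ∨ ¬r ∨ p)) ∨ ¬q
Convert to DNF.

((r ∨ ¬q) ∧ (q ∨ ¬r ∨ p)) ∨ ¬q
≡ (r ∧ q) ∨ (r ∧ ¬r) ∨ (r ∧ p) ∨ (¬q ∧ q) ∨ (¬q ∧ ¬r) ∨ (¬q ∧ p) ∨ ¬q   — distribute ∧ over ∨
≡ (r ∧ q) ∨ (r ∧ p) ∨ ¬q   — simplify

(r ∧ q) ∨ (r ∧ p) ∨ ¬q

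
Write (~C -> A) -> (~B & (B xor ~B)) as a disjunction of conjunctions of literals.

(~C & ~A) | ~B

(~C -> A) -> (~B & (B xor ~B))
≡ ~(~C -> A) | (~B & (B xor ~B))
≡ ~(~~C | A) | (~B & (B xor ~B))
≡ ~(~~C | A) | (~B & ((B & ~~B) | (~B & ~B)))
≡ (~~~C & ~A) | (~B & ((B & ~~B) | (~B & ~B)))
≡ (~C & ~A) | (~B & ((B & ~~B) | (~B & ~B)))
≡ (~C & ~A) | (~B & ((B & B) | (~B & ~B)))
≡ (~C & ~A) | (~B & B & B) | (~B & ~B & ~B)
≡ (~C & ~A) | ~B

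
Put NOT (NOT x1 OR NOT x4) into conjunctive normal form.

NOT (NOT x1 OR NOT x4)
= NOT NOT x1 AND NOT NOT x4
= x1 AND NOT NOT x4
= x1 AND x4

x1 AND x4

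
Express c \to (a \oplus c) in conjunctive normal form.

\lnot c \lor \lnot a

c \to (a \oplus c)
= \lnot c \lor (a \oplus c)
= \lnot c \lor ((a \lor c) \land \lnot (a \land c))
= \lnot c \lor ((a \lor c) \land (\lnot a \lor \lnot c))
= (\lnot c \lor a \lor c) \land (\lnot c \lor \lnot a \lor \lnot c)
= \lnot c \lor \lnot a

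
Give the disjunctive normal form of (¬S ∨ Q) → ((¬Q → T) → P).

(¬S ∨ Q) → ((¬Q → T) → P)
≡ ¬(¬S ∨ Q) ∨ ((¬Q → T) → P)
≡ ¬(¬S ∨ Q) ∨ ¬(¬Q → T) ∨ P
≡ ¬(¬S ∨ Q) ∨ ¬(¬¬Q ∨ T) ∨ P
≡ (¬¬S ∧ ¬Q) ∨ ¬(¬¬Q ∨ T) ∨ P
≡ (S ∧ ¬Q) ∨ ¬(¬¬Q ∨ T) ∨ P
≡ (S ∧ ¬Q) ∨ (¬¬¬Q ∧ ¬T) ∨ P
≡ (S ∧ ¬Q) ∨ (¬Q ∧ ¬T) ∨ P

(S ∧ ¬Q) ∨ (¬Q ∧ ¬T) ∨ P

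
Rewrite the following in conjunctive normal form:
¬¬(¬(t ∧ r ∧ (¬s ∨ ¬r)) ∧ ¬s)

¬¬(¬(t ∧ r ∧ (¬s ∨ ¬r)) ∧ ¬s)
= ¬(t ∧ r ∧ (¬s ∨ ¬r)) ∧ ¬s
= (¬t ∨ ¬r ∨ ¬(¬s ∨ ¬r)) ∧ ¬s
= (¬t ∨ ¬r ∨ (¬¬s ∧ ¬¬r)) ∧ ¬s
= (¬t ∨ ¬r ∨ (s ∧ ¬¬r)) ∧ ¬s
= (¬t ∨ ¬r ∨ (s ∧ r)) ∧ ¬s
= (¬t ∨ ¬r ∨ s) ∧ (¬t ∨ ¬r ∨ r) ∧ ¬s
= (¬t ∨ ¬r ∨ s) ∧ ¬s

(¬t ∨ ¬r ∨ s) ∧ ¬s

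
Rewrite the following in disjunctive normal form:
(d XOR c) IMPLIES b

(NOT d AND NOT c) OR (c AND d) OR b

(d XOR c) IMPLIES b
= NOT (d XOR c) OR b   (eliminate IMPLIES)
= NOT ((d AND NOT c) OR (NOT d AND c)) OR b   (expand XOR)
= (NOT (d AND NOT c) AND NOT (NOT d AND c)) OR b   (De Morgan)
= ((NOT d OR NOT NOT c) AND NOT (NOT d AND c)) OR b   (De Morgan)
= ((NOT d OR c) AND NOT (NOT d AND c)) OR b   (double negation)
= ((NOT d OR c) AND (NOT NOT d OR NOT c)) OR b   (De Morgan)
= ((NOT d OR c) AND (d OR NOT c)) OR b   (double negation)
= (NOT d AND d) OR (NOT d AND NOT c) OR (c AND d) OR (c AND NOT c) OR b   (distribute AND over OR)
= (NOT d AND NOT c) OR (c AND d) OR b   (simplify)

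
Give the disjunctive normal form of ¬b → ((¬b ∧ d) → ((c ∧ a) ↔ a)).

b ∨ ¬d ∨ ¬a ∨ (a ∧ c)

¬b → ((¬b ∧ d) → ((c ∧ a) ↔ a))
= ¬¬b ∨ ((¬b ∧ d) → ((c ∧ a) ↔ a))
= ¬¬b ∨ ¬(¬b ∧ d) ∨ ((c ∧ a) ↔ a)
= ¬¬b ∨ ¬(¬b ∧ d) ∨ (((c ∧ a) → a) ∧ (a → (c ∧ a)))
= ¬¬b ∨ ¬(¬b ∧ d) ∨ ((¬(c ∧ a) ∨ a) ∧ (a → (c ∧ a)))
= ¬¬b ∨ ¬(¬b ∧ d) ∨ ((¬(c ∧ a) ∨ a) ∧ (¬a ∨ (c ∧ a)))
= b ∨ ¬(¬b ∧ d) ∨ ((¬(c ∧ a) ∨ a) ∧ (¬a ∨ (c ∧ a)))
= b ∨ ¬¬b ∨ ¬d ∨ ((¬(c ∧ a) ∨ a) ∧ (¬a ∨ (c ∧ a)))
= b ∨ b ∨ ¬d ∨ ((¬(c ∧ a) ∨ a) ∧ (¬a ∨ (c ∧ a)))
= b ∨ b ∨ ¬d ∨ ((¬c ∨ ¬a ∨ a) ∧ (¬a ∨ (c ∧ a)))
= b ∨ b ∨ ¬d ∨ (¬c ∧ ¬a) ∨ (¬c ∧ c ∧ a) ∨ (¬a ∧ ¬a) ∨ (¬a ∧ c ∧ a) ∨ (a ∧ ¬a) ∨ (a ∧ c ∧ a)
= b ∨ ¬d ∨ ¬a ∨ (a ∧ c)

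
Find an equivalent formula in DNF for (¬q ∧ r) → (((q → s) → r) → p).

(¬q ∧ r) → (((q → s) → r) → p)
≡ ¬(¬q ∧ r) ∨ (((q → s) → r) → p)   — eliminate →
≡ ¬(¬q ∧ r) ∨ ¬((q → s) → r) ∨ p   — eliminate →
≡ ¬(¬q ∧ r) ∨ ¬(¬(q → s) ∨ r) ∨ p   — eliminate →
≡ ¬(¬q ∧ r) ∨ ¬(¬(¬q ∨ s) ∨ r) ∨ p   — eliminate →
≡ ¬¬q ∨ ¬r ∨ ¬(¬(¬q ∨ s) ∨ r) ∨ p   — De Morgan
≡ q ∨ ¬r ∨ ¬(¬(¬q ∨ s) ∨ r) ∨ p   — double negation
≡ q ∨ ¬r ∨ (¬¬(¬q ∨ s) ∧ ¬r) ∨ p   — De Morgan
≡ q ∨ ¬r ∨ ((¬q ∨ s) ∧ ¬r) ∨ p   — double negation
≡ q ∨ ¬r ∨ (¬q ∧ ¬r) ∨ (s ∧ ¬r) ∨ p   — distribute ∧ over ∨
≡ q ∨ ¬r ∨ p   — simplify

q ∨ ¬r ∨ p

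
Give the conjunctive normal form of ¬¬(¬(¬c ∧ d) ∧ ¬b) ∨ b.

c ∨ ¬d ∨ b

¬¬(¬(¬c ∧ d) ∧ ¬b) ∨ b
≡ (¬(¬c ∧ d) ∧ ¬b) ∨ b   [double negation]
≡ ((¬¬c ∨ ¬d) ∧ ¬b) ∨ b   [De Morgan]
≡ ((c ∨ ¬d) ∧ ¬b) ∨ b   [double negation]
≡ (c ∨ ¬d ∨ b) ∧ (¬b ∨ b)   [distribute ∨ over ∧]
≡ c ∨ ¬d ∨ b   [simplify]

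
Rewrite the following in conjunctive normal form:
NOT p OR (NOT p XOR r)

NOT p OR (NOT p XOR r)
= NOT p OR ((NOT p OR r) AND NOT (NOT p AND r))   [expand XOR]
= NOT p OR ((NOT p OR r) AND (NOT NOT p OR NOT r))   [De Morgan]
= NOT p OR ((NOT p OR r) AND (p OR NOT r))   [double negation]
= (NOT p OR NOT p OR r) AND (NOT p OR p OR NOT r)   [distribute OR over AND]
= NOT p OR r   [simplify]

NOT p OR r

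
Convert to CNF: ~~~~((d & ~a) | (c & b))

(d | c) & (d | b) & (~a | c) & (~a | b)

~~~~((d & ~a) | (c & b))
⇔ ~~((d & ~a) | (c & b))   (double negation)
⇔ (d & ~a) | (c & b)   (double negation)
⇔ (d | c) & (d | b) & (~a | c) & (~a | b)   (distribute | over &)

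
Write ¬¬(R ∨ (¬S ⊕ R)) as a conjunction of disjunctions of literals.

¬¬(R ∨ (¬S ⊕ R))
≡ ¬¬(R ∨ ((¬S ∨ R) ∧ ¬(¬S ∧ R)))   [expand ⊕]
≡ R ∨ ((¬S ∨ R) ∧ ¬(¬S ∧ R))   [double negation]
≡ R ∨ ((¬S ∨ R) ∧ (¬¬S ∨ ¬R))   [De Morgan]
≡ R ∨ ((¬S ∨ R) ∧ (S ∨ ¬R))   [double negation]
≡ (R ∨ ¬S ∨ R) ∧ (R ∨ S ∨ ¬R)   [distribute ∨ over ∧]
≡ R ∨ ¬S   [simplify]

R ∨ ¬S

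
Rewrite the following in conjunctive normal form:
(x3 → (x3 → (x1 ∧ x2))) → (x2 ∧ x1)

(x3 ∨ x2) ∧ (x3 ∨ x1)

(x3 → (x3 → (x1 ∧ x2))) → (x2 ∧ x1)
⇔ ¬(x3 → (x3 → (x1 ∧ x2))) ∨ (x2 ∧ x1)   — eliminate →
⇔ ¬(¬x3 ∨ (x3 → (x1 ∧ x2))) ∨ (x2 ∧ x1)   — eliminate →
⇔ ¬(¬x3 ∨ ¬x3 ∨ (x1 ∧ x2)) ∨ (x2 ∧ x1)   — eliminate →
⇔ (¬¬x3 ∧ ¬¬x3 ∧ ¬(x1 ∧ x2)) ∨ (x2 ∧ x1)   — De Morgan
⇔ (x3 ∧ ¬¬x3 ∧ ¬(x1 ∧ x2)) ∨ (x2 ∧ x1)   — double negation
⇔ (x3 ∧ x3 ∧ ¬(x1 ∧ x2)) ∨ (x2 ∧ x1)   — double negation
⇔ (x3 ∧ x3 ∧ (¬x1 ∨ ¬x2)) ∨ (x2 ∧ x1)   — De Morgan
⇔ (x3 ∨ x2) ∧ (x3 ∨ x1) ∧ (x3 ∨ x2) ∧ (x3 ∨ x1) ∧ (¬x1 ∨ ¬x2 ∨ x2) ∧ (¬x1 ∨ ¬x2 ∨ x1)   — distribute ∨ over ∧
⇔ (x3 ∨ x2) ∧ (x3 ∨ x1)   — simplify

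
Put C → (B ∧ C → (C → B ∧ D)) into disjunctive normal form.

C → (B ∧ C → (C → B ∧ D))
⇔ ¬C ∨ (B ∧ C → (C → B ∧ D))   [eliminate →]
⇔ ¬C ∨ ¬(B ∧ C) ∨ (C → B ∧ D)   [eliminate →]
⇔ ¬C ∨ ¬(B ∧ C) ∨ ¬C ∨ B ∧ D   [eliminate →]
⇔ ¬C ∨ ¬B ∨ ¬C ∨ ¬C ∨ B ∧ D   [De Morgan]
⇔ ¬C ∨ ¬B ∨ B ∧ D   [simplify]

¬C ∨ ¬B ∨ B ∧ D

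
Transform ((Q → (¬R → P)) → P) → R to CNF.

((Q → (¬R → P)) → P) → R
≡ ¬((Q → (¬R → P)) → P) ∨ R   — eliminate →
≡ ¬(¬(Q → (¬R → P)) ∨ P) ∨ R   — eliminate →
≡ ¬(¬(¬Q ∨ (¬R → P)) ∨ P) ∨ R   — eliminate →
≡ ¬(¬(¬Q ∨ ¬¬R ∨ P) ∨ P) ∨ R   — eliminate →
≡ (¬¬(¬Q ∨ ¬¬R ∨ P) ∧ ¬P) ∨ R   — De Morgan
≡ ((¬Q ∨ ¬¬R ∨ P) ∧ ¬P) ∨ R   — double negation
≡ ((¬Q ∨ R ∨ P) ∧ ¬P) ∨ R   — double negation
≡ (¬Q ∨ R ∨ P ∨ R) ∧ (¬P ∨ R)   — distribute ∨ over ∧
≡ (¬Q ∨ R ∨ P) ∧ (¬P ∨ R)   — simplify

(¬Q ∨ R ∨ P) ∧ (¬P ∨ R)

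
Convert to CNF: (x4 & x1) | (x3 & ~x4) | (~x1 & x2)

(x4 & x1) | (x3 & ~x4) | (~x1 & x2)
≡ (x4 | x3 | ~x1) & (x4 | x3 | x2) & (x4 | ~x4 | ~x1) & (x4 | ~x4 | x2) & (x1 | x3 | ~x1) & (x1 | x3 | x2) & (x1 | ~x4 | ~x1) & (x1 | ~x4 | x2)   [distribute | over &]
≡ (x4 | x3 | ~x1) & (x4 | x3 | x2) & (x1 | x3 | x2) & (x1 | ~x4 | x2)   [simplify]

(x4 | x3 | ~x1) & (x4 | x3 | x2) & (x1 | x3 | x2) & (x1 | ~x4 | x2)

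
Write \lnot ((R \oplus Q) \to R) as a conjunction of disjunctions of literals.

\lnot ((R \oplus Q) \to R)
⇔ \lnot (\lnot (R \oplus Q) \lor R)   [eliminate \to]
⇔ \lnot (\lnot ((R \lor Q) \land \lnot (R \land Q)) \lor R)   [expand \oplus]
⇔ \lnot \lnot ((R \lor Q) \land \lnot (R \land Q)) \land \lnot R   [De Morgan]
⇔ (R \lor Q) \land \lnot (R \land Q) \land \lnot R   [double negation]
⇔ (R \lor Q) \land (\lnot R \lor \lnot Q) \land \lnot R   [De Morgan]
⇔ (R \lor Q) \land \lnot R   [simplify]

(R \lor Q) \land \lnot R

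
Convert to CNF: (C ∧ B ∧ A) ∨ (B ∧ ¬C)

(C ∧ B ∧ A) ∨ (B ∧ ¬C)
= (C ∨ B) ∧ (C ∨ ¬C) ∧ (B ∨ B) ∧ (B ∨ ¬C) ∧ (A ∨ B) ∧ (A ∨ ¬C)   [distribute ∨ over ∧]
= B ∧ (A ∨ ¬C)   [simplify]

B ∧ (A ∨ ¬C)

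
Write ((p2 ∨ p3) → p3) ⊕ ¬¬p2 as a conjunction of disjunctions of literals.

¬p3 ∨ ¬p2

((p2 ∨ p3) → p3) ⊕ ¬¬p2
≡ (((p2 ∨ p3) → p3) ∨ ¬¬p2) ∧ ¬(((p2 ∨ p3) → p3) ∧ ¬¬p2)   — expand ⊕
≡ (¬(p2 ∨ p3) ∨ p3 ∨ ¬¬p2) ∧ ¬(((p2 ∨ p3) → p3) ∧ ¬¬p2)   — eliminate →
≡ (¬(p2 ∨ p3) ∨ p3 ∨ ¬¬p2) ∧ ¬((¬(p2 ∨ p3) ∨ p3) ∧ ¬¬p2)   — eliminate →
≡ ((¬p2 ∧ ¬p3) ∨ p3 ∨ ¬¬p2) ∧ ¬((¬(p2 ∨ p3) ∨ p3) ∧ ¬¬p2)   — De Morgan
≡ ((¬p2 ∧ ¬p3) ∨ p3 ∨ p2) ∧ ¬((¬(p2 ∨ p3) ∨ p3) ∧ ¬¬p2)   — double negation
≡ ((¬p2 ∧ ¬p3) ∨ p3 ∨ p2) ∧ (¬(¬(p2 ∨ p3) ∨ p3) ∨ ¬¬¬p2)   — De Morgan
≡ ((¬p2 ∧ ¬p3) ∨ p3 ∨ p2) ∧ ((¬¬(p2 ∨ p3) ∧ ¬p3) ∨ ¬¬¬p2)   — De Morgan
≡ ((¬p2 ∧ ¬p3) ∨ p3 ∨ p2) ∧ (((p2 ∨ p3) ∧ ¬p3) ∨ ¬¬¬p2)   — double negation
≡ ((¬p2 ∧ ¬p3) ∨ p3 ∨ p2) ∧ (((p2 ∨ p3) ∧ ¬p3) ∨ ¬p2)   — double negation
≡ (¬p2 ∨ p3 ∨ p2) ∧ (¬p3 ∨ p3 ∨ p2) ∧ (p2 ∨ p3 ∨ ¬p2) ∧ (¬p3 ∨ ¬p2)   — distribute ∨ over ∧
≡ ¬p3 ∨ ¬p2   — simplify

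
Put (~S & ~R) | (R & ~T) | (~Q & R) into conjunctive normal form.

(~S & ~R) | (R & ~T) | (~Q & R)
= (~S | R | ~Q) & (~S | R | R) & (~S | ~T | ~Q) & (~S | ~T | R) & (~R | R | ~Q) & (~R | R | R) & (~R | ~T | ~Q) & (~R | ~T | R)   [distribute | over &]
= (~S | R) & (~S | ~T | ~Q) & (~R | ~T | ~Q)   [simplify]

(~S | R) & (~S | ~T | ~Q) & (~R | ~T | ~Q)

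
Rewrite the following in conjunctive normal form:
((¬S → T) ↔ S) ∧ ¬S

((¬S → T) ↔ S) ∧ ¬S
≡ ((¬S → T) → S) ∧ (S → (¬S → T)) ∧ ¬S   [eliminate ↔]
≡ (¬(¬S → T) ∨ S) ∧ (S → (¬S → T)) ∧ ¬S   [eliminate →]
≡ (¬(¬¬S ∨ T) ∨ S) ∧ (S → (¬S → T)) ∧ ¬S   [eliminate →]
≡ (¬(¬¬S ∨ T) ∨ S) ∧ (¬S ∨ (¬S → T)) ∧ ¬S   [eliminate →]
≡ (¬(¬¬S ∨ T) ∨ S) ∧ (¬S ∨ ¬¬S ∨ T) ∧ ¬S   [eliminate →]
≡ ((¬¬¬S ∧ ¬T) ∨ S) ∧ (¬S ∨ ¬¬S ∨ T) ∧ ¬S   [De Morgan]
≡ ((¬S ∧ ¬T) ∨ S) ∧ (¬S ∨ ¬¬S ∨ T) ∧ ¬S   [double negation]
≡ ((¬S ∧ ¬T) ∨ S) ∧ (¬S ∨ S ∨ T) ∧ ¬S   [double negation]
≡ (¬S ∨ S) ∧ (¬T ∨ S) ∧ (¬S ∨ S ∨ T) ∧ ¬S   [distribute ∨ over ∧]
≡ (¬T ∨ S) ∧ ¬S   [simplify]

(¬T ∨ S) ∧ ¬S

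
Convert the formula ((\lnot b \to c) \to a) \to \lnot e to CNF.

(b \lor c \lor \lnot e) \land (\lnot a \lor \lnot e)

((\lnot b \to c) \to a) \to \lnot e
= \lnot ((\lnot b \to c) \to a) \lor \lnot e   [eliminate \to]
= \lnot (\lnot (\lnot b \to c) \lor a) \lor \lnot e   [eliminate \to]
= \lnot (\lnot (\lnot \lnot b \lor c) \lor a) \lor \lnot e   [eliminate \to]
= (\lnot \lnot (\lnot \lnot b \lor c) \land \lnot a) \lor \lnot e   [De Morgan]
= ((\lnot \lnot b \lor c) \land \lnot a) \lor \lnot e   [double negation]
= ((b \lor c) \land \lnot a) \lor \lnot e   [double negation]
= (b \lor c \lor \lnot e) \land (\lnot a \lor \lnot e)   [distribute \lor over \land]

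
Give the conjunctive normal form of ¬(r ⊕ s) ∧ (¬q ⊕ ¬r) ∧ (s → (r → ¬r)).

¬(r ⊕ s) ∧ (¬q ⊕ ¬r) ∧ (s → (r → ¬r))
= ¬((r ∨ s) ∧ ¬(r ∧ s)) ∧ (¬q ⊕ ¬r) ∧ (s → (r → ¬r))
= ¬((r ∨ s) ∧ ¬(r ∧ s)) ∧ (¬q ∨ ¬r) ∧ ¬(¬q ∧ ¬r) ∧ (s → (r → ¬r))
= ¬((r ∨ s) ∧ ¬(r ∧ s)) ∧ (¬q ∨ ¬r) ∧ ¬(¬q ∧ ¬r) ∧ (¬s ∨ (r → ¬r))
= ¬((r ∨ s) ∧ ¬(r ∧ s)) ∧ (¬q ∨ ¬r) ∧ ¬(¬q ∧ ¬r) ∧ (¬s ∨ ¬r ∨ ¬r)
= (¬(r ∨ s) ∨ ¬¬(r ∧ s)) ∧ (¬q ∨ ¬r) ∧ ¬(¬q ∧ ¬r) ∧ (¬s ∨ ¬r ∨ ¬r)
= ((¬r ∧ ¬s) ∨ ¬¬(r ∧ s)) ∧ (¬q ∨ ¬r) ∧ ¬(¬q ∧ ¬r) ∧ (¬s ∨ ¬r ∨ ¬r)
= ((¬r ∧ ¬s) ∨ (r ∧ s)) ∧ (¬q ∨ ¬r) ∧ ¬(¬q ∧ ¬r) ∧ (¬s ∨ ¬r ∨ ¬r)
= ((¬r ∧ ¬s) ∨ (r ∧ s)) ∧ (¬q ∨ ¬r) ∧ (¬¬q ∨ ¬¬r) ∧ (¬s ∨ ¬r ∨ ¬r)
= ((¬r ∧ ¬s) ∨ (r ∧ s)) ∧ (¬q ∨ ¬r) ∧ (q ∨ ¬¬r) ∧ (¬s ∨ ¬r ∨ ¬r)
= ((¬r ∧ ¬s) ∨ (r ∧ s)) ∧ (¬q ∨ ¬r) ∧ (q ∨ r) ∧ (¬s ∨ ¬r ∨ ¬r)
= (¬r ∨ r) ∧ (¬r ∨ s) ∧ (¬s ∨ r) ∧ (¬s ∨ s) ∧ (¬q ∨ ¬r) ∧ (q ∨ r) ∧ (¬s ∨ ¬r ∨ ¬r)
= (¬r ∨ s) ∧ (¬s ∨ r) ∧ (¬q ∨ ¬r) ∧ (q ∨ r) ∧ (¬s ∨ ¬r)

(¬r ∨ s) ∧ (¬s ∨ r) ∧ (¬q ∨ ¬r) ∧ (q ∨ r) ∧ (¬s ∨ ¬r)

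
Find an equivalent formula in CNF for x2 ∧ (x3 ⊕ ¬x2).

x2 ∧ (x3 ∨ ¬x2)

x2 ∧ (x3 ⊕ ¬x2)
≡ x2 ∧ (x3 ∨ ¬x2) ∧ ¬(x3 ∧ ¬x2)
≡ x2 ∧ (x3 ∨ ¬x2) ∧ (¬x3 ∨ ¬¬x2)
≡ x2 ∧ (x3 ∨ ¬x2) ∧ (¬x3 ∨ x2)
≡ x2 ∧ (x3 ∨ ¬x2)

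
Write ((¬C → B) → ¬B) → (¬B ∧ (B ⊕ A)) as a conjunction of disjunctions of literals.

B ∨ A

((¬C → B) → ¬B) → (¬B ∧ (B ⊕ A))
≡ ¬((¬C → B) → ¬B) ∨ (¬B ∧ (B ⊕ A))   [eliminate →]
≡ ¬(¬(¬C → B) ∨ ¬B) ∨ (¬B ∧ (B ⊕ A))   [eliminate →]
≡ ¬(¬(¬¬C ∨ B) ∨ ¬B) ∨ (¬B ∧ (B ⊕ A))   [eliminate →]
≡ ¬(¬(¬¬C ∨ B) ∨ ¬B) ∨ (¬B ∧ (B ∨ A) ∧ ¬(B ∧ A))   [expand ⊕]
≡ (¬¬(¬¬C ∨ B) ∧ ¬¬B) ∨ (¬B ∧ (B ∨ A) ∧ ¬(B ∧ A))   [De Morgan]
≡ ((¬¬C ∨ B) ∧ ¬¬B) ∨ (¬B ∧ (B ∨ A) ∧ ¬(B ∧ A))   [double negation]
≡ ((C ∨ B) ∧ ¬¬B) ∨ (¬B ∧ (B ∨ A) ∧ ¬(B ∧ A))   [double negation]
≡ ((C ∨ B) ∧ B) ∨ (¬B ∧ (B ∨ A) ∧ ¬(B ∧ A))   [double negation]
≡ ((C ∨ B) ∧ B) ∨ (¬B ∧ (B ∨ A) ∧ (¬B ∨ ¬A))   [De Morgan]
≡ (C ∨ B ∨ ¬B) ∧ (C ∨ B ∨ B ∨ A) ∧ (C ∨ B ∨ ¬B ∨ ¬A) ∧ (B ∨ ¬B) ∧ (B ∨ B ∨ A) ∧ (B ∨ ¬B ∨ ¬A)   [distribute ∨ over ∧]
≡ B ∨ A   [simplify]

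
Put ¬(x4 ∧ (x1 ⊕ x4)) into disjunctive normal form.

¬(x4 ∧ (x1 ⊕ x4))
≡ ¬(x4 ∧ ((x1 ∧ ¬x4) ∨ (¬x1 ∧ x4)))
≡ ¬x4 ∨ ¬((x1 ∧ ¬x4) ∨ (¬x1 ∧ x4))
≡ ¬x4 ∨ (¬(x1 ∧ ¬x4) ∧ ¬(¬x1 ∧ x4))
≡ ¬x4 ∨ ((¬x1 ∨ ¬¬x4) ∧ ¬(¬x1 ∧ x4))
≡ ¬x4 ∨ ((¬x1 ∨ x4) ∧ ¬(¬x1 ∧ x4))
≡ ¬x4 ∨ ((¬x1 ∨ x4) ∧ (¬¬x1 ∨ ¬x4))
≡ ¬x4 ∨ ((¬x1 ∨ x4) ∧ (x1 ∨ ¬x4))
≡ ¬x4 ∨ (¬x1 ∧ x1) ∨ (¬x1 ∧ ¬x4) ∨ (x4 ∧ x1) ∨ (x4 ∧ ¬x4)
≡ ¬x4 ∨ (x4 ∧ x1)

¬x4 ∨ (x4 ∧ x1)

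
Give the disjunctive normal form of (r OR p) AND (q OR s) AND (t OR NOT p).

(r OR p) AND (q OR s) AND (t OR NOT p)
= (r AND q AND t) OR (r AND q AND NOT p) OR (r AND s AND t) OR (r AND s AND NOT p) OR (p AND q AND t) OR (p AND q AND NOT p) OR (p AND s AND t) OR (p AND s AND NOT p)   (distribute AND over OR)
= (r AND q AND t) OR (r AND q AND NOT p) OR (r AND s AND t) OR (r AND s AND NOT p) OR (p AND q AND t) OR (p AND s AND t)   (simplify)

(r AND q AND t) OR (r AND q AND NOT p) OR (r AND s AND t) OR (r AND s AND NOT p) OR (p AND q AND t) OR (p AND s AND t)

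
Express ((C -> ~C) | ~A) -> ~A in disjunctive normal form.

(C & A) | ~A

((C -> ~C) | ~A) -> ~A
≡ ~((C -> ~C) | ~A) | ~A   [eliminate ->]
≡ ~(~C | ~C | ~A) | ~A   [eliminate ->]
≡ (~~C & ~~C & ~~A) | ~A   [De Morgan]
≡ (C & ~~C & ~~A) | ~A   [double negation]
≡ (C & C & ~~A) | ~A   [double negation]
≡ (C & C & A) | ~A   [double negation]
≡ (C & A) | ~A   [simplify]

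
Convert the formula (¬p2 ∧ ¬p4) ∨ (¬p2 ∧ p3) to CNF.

¬p2 ∧ (¬p4 ∨ p3)

(¬p2 ∧ ¬p4) ∨ (¬p2 ∧ p3)
≡ (¬p2 ∨ ¬p2) ∧ (¬p2 ∨ p3) ∧ (¬p4 ∨ ¬p2) ∧ (¬p4 ∨ p3)   [distribute ∨ over ∧]
≡ ¬p2 ∧ (¬p4 ∨ p3)   [simplify]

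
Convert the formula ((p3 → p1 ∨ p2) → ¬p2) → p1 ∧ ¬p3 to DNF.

p2 ∨ p1 ∧ ¬p3

((p3 → p1 ∨ p2) → ¬p2) → p1 ∧ ¬p3
≡ ¬((p3 → p1 ∨ p2) → ¬p2) ∨ p1 ∧ ¬p3   [eliminate →]
≡ ¬(¬(p3 → p1 ∨ p2) ∨ ¬p2) ∨ p1 ∧ ¬p3   [eliminate →]
≡ ¬(¬(¬p3 ∨ p1 ∨ p2) ∨ ¬p2) ∨ p1 ∧ ¬p3   [eliminate →]
≡ ¬¬(¬p3 ∨ p1 ∨ p2) ∧ ¬¬p2 ∨ p1 ∧ ¬p3   [De Morgan]
≡ (¬p3 ∨ p1 ∨ p2) ∧ ¬¬p2 ∨ p1 ∧ ¬p3   [double negation]
≡ (¬p3 ∨ p1 ∨ p2) ∧ p2 ∨ p1 ∧ ¬p3   [double negation]
≡ ¬p3 ∧ p2 ∨ p1 ∧ p2 ∨ p2 ∧ p2 ∨ p1 ∧ ¬p3   [distribute ∧ over ∨]
≡ p2 ∨ p1 ∧ ¬p3   [simplify]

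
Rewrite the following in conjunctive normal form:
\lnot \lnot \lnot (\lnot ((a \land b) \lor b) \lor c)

\lnot \lnot \lnot (\lnot ((a \land b) \lor b) \lor c)
≡ \lnot (\lnot ((a \land b) \lor b) \lor c)   (double negation)
≡ \lnot \lnot ((a \land b) \lor b) \land \lnot c   (De Morgan)
≡ ((a \land b) \lor b) \land \lnot c   (double negation)
≡ (a \lor b) \land (b \lor b) \land \lnot c   (distribute \lor over \land)
≡ b \land \lnot c   (simplify)

b \land \lnot c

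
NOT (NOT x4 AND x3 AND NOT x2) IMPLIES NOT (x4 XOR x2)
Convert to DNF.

(NOT x4 AND NOT x2) OR (x2 AND x4)

NOT (NOT x4 AND x3 AND NOT x2) IMPLIES NOT (x4 XOR x2)
= NOT NOT (NOT x4 AND x3 AND NOT x2) OR NOT (x4 XOR x2)   (eliminate IMPLIES)
= NOT NOT (NOT x4 AND x3 AND NOT x2) OR NOT ((x4 AND NOT x2) OR (NOT x4 AND x2))   (expand XOR)
= (NOT x4 AND x3 AND NOT x2) OR NOT ((x4 AND NOT x2) OR (NOT x4 AND x2))   (double negation)
= (NOT x4 AND x3 AND NOT x2) OR (NOT (x4 AND NOT x2) AND NOT (NOT x4 AND x2))   (De Morgan)
= (NOT x4 AND x3 AND NOT x2) OR ((NOT x4 OR NOT NOT x2) AND NOT (NOT x4 AND x2))   (De Morgan)
= (NOT x4 AND x3 AND NOT x2) OR ((NOT x4 OR x2) AND NOT (NOT x4 AND x2))   (double negation)
= (NOT x4 AND x3 AND NOT x2) OR ((NOT x4 OR x2) AND (NOT NOT x4 OR NOT x2))   (De Morgan)
= (NOT x4 AND x3 AND NOT x2) OR ((NOT x4 OR x2) AND (x4 OR NOT x2))   (double negation)
= (NOT x4 AND x3 AND NOT x2) OR (NOT x4 AND x4) OR (NOT x4 AND NOT x2) OR (x2 AND x4) OR (x2 AND NOT x2)   (distribute AND over OR)
= (NOT x4 AND NOT x2) OR (x2 AND x4)   (simplify)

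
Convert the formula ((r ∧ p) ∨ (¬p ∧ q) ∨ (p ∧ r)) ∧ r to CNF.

((r ∧ p) ∨ (¬p ∧ q) ∨ (p ∧ r)) ∧ r
= (r ∨ ¬p ∨ p) ∧ (r ∨ ¬p ∨ r) ∧ (r ∨ q ∨ p) ∧ (r ∨ q ∨ r) ∧ (p ∨ ¬p ∨ p) ∧ (p ∨ ¬p ∨ r) ∧ (p ∨ q ∨ p) ∧ (p ∨ q ∨ r) ∧ r   [distribute ∨ over ∧]
= (p ∨ q) ∧ r   [simplify]

(p ∨ q) ∧ r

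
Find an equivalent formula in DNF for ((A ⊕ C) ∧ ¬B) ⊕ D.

(A ∧ ¬C ∧ ¬B ∧ ¬D) ∨ (¬A ∧ C ∧ ¬B ∧ ¬D) ∨ (¬A ∧ ¬C ∧ D) ∨ (C ∧ A ∧ D) ∨ (B ∧ D)

((A ⊕ C) ∧ ¬B) ⊕ D
⇔ ((A ⊕ C) ∧ ¬B ∧ ¬D) ∨ (¬((A ⊕ C) ∧ ¬B) ∧ D)
⇔ (((A ∧ ¬C) ∨ (¬A ∧ C)) ∧ ¬B ∧ ¬D) ∨ (¬((A ⊕ C) ∧ ¬B) ∧ D)
⇔ (((A ∧ ¬C) ∨ (¬A ∧ C)) ∧ ¬B ∧ ¬D) ∨ (¬(((A ∧ ¬C) ∨ (¬A ∧ C)) ∧ ¬B) ∧ D)
⇔ (((A ∧ ¬C) ∨ (¬A ∧ C)) ∧ ¬B ∧ ¬D) ∨ ((¬((A ∧ ¬C) ∨ (¬A ∧ C)) ∨ ¬¬B) ∧ D)
⇔ (((A ∧ ¬C) ∨ (¬A ∧ C)) ∧ ¬B ∧ ¬D) ∨ (((¬(A ∧ ¬C) ∧ ¬(¬A ∧ C)) ∨ ¬¬B) ∧ D)
⇔ (((A ∧ ¬C) ∨ (¬A ∧ C)) ∧ ¬B ∧ ¬D) ∨ ((((¬A ∨ ¬¬C) ∧ ¬(¬A ∧ C)) ∨ ¬¬B) ∧ D)
⇔ (((A ∧ ¬C) ∨ (¬A ∧ C)) ∧ ¬B ∧ ¬D) ∨ ((((¬A ∨ C) ∧ ¬(¬A ∧ C)) ∨ ¬¬B) ∧ D)
⇔ (((A ∧ ¬C) ∨ (¬A ∧ C)) ∧ ¬B ∧ ¬D) ∨ ((((¬A ∨ C) ∧ (¬¬A ∨ ¬C)) ∨ ¬¬B) ∧ D)
⇔ (((A ∧ ¬C) ∨ (¬A ∧ C)) ∧ ¬B ∧ ¬D) ∨ ((((¬A ∨ C) ∧ (A ∨ ¬C)) ∨ ¬¬B) ∧ D)
⇔ (((A ∧ ¬C) ∨ (¬A ∧ C)) ∧ ¬B ∧ ¬D) ∨ ((((¬A ∨ C) ∧ (A ∨ ¬C)) ∨ B) ∧ D)
⇔ (A ∧ ¬C ∧ ¬B ∧ ¬D) ∨ (¬A ∧ C ∧ ¬B ∧ ¬D) ∨ (¬A ∧ A ∧ D) ∨ (¬A ∧ ¬C ∧ D) ∨ (C ∧ A ∧ D) ∨ (C ∧ ¬C ∧ D) ∨ (B ∧ D)
⇔ (A ∧ ¬C ∧ ¬B ∧ ¬D) ∨ (¬A ∧ C ∧ ¬B ∧ ¬D) ∨ (¬A ∧ ¬C ∧ D) ∨ (C ∧ A ∧ D) ∨ (B ∧ D)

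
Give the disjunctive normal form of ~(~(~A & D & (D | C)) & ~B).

~(~(~A & D & (D | C)) & ~B)
≡ ~~(~A & D & (D | C)) | ~~B   — De Morgan
≡ (~A & D & (D | C)) | ~~B   — double negation
≡ (~A & D & (D | C)) | B   — double negation
≡ (~A & D & D) | (~A & D & C) | B   — distribute & over |
≡ (~A & D) | B   — simplify

(~A & D) | B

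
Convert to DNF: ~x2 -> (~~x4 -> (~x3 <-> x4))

x2 | ~x4 | (x4 & ~x3)

~x2 -> (~~x4 -> (~x3 <-> x4))
⇔ ~~x2 | (~~x4 -> (~x3 <-> x4))   [eliminate ->]
⇔ ~~x2 | ~~~x4 | (~x3 <-> x4)   [eliminate ->]
⇔ ~~x2 | ~~~x4 | ((~x3 -> x4) & (x4 -> ~x3))   [eliminate <->]
⇔ ~~x2 | ~~~x4 | ((~~x3 | x4) & (x4 -> ~x3))   [eliminate ->]
⇔ ~~x2 | ~~~x4 | ((~~x3 | x4) & (~x4 | ~x3))   [eliminate ->]
⇔ x2 | ~~~x4 | ((~~x3 | x4) & (~x4 | ~x3))   [double negation]
⇔ x2 | ~x4 | ((~~x3 | x4) & (~x4 | ~x3))   [double negation]
⇔ x2 | ~x4 | ((x3 | x4) & (~x4 | ~x3))   [double negation]
⇔ x2 | ~x4 | (x3 & ~x4) | (x3 & ~x3) | (x4 & ~x4) | (x4 & ~x3)   [distribute & over |]
⇔ x2 | ~x4 | (x4 & ~x3)   [simplify]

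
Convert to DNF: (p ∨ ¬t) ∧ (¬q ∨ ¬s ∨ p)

(p ∨ ¬t) ∧ (¬q ∨ ¬s ∨ p)
= (p ∧ ¬q) ∨ (p ∧ ¬s) ∨ (p ∧ p) ∨ (¬t ∧ ¬q) ∨ (¬t ∧ ¬s) ∨ (¬t ∧ p)   [distribute ∧ over ∨]
= p ∨ (¬t ∧ ¬q) ∨ (¬t ∧ ¬s)   [simplify]

p ∨ (¬t ∧ ¬q) ∨ (¬t ∧ ¬s)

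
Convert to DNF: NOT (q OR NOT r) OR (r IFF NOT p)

NOT (q OR NOT r) OR (r IFF NOT p)
≡ NOT (q OR NOT r) OR ((r IMPLIES NOT p) AND (NOT p IMPLIES r))   — eliminate IFF
≡ NOT (q OR NOT r) OR ((NOT r OR NOT p) AND (NOT p IMPLIES r))   — eliminate IMPLIES
≡ NOT (q OR NOT r) OR ((NOT r OR NOT p) AND (NOT NOT p OR r))   — eliminate IMPLIES
≡ (NOT q AND NOT NOT r) OR ((NOT r OR NOT p) AND (NOT NOT p OR r))   — De Morgan
≡ (NOT q AND r) OR ((NOT r OR NOT p) AND (NOT NOT p OR r))   — double negation
≡ (NOT q AND r) OR ((NOT r OR NOT p) AND (p OR r))   — double negation
≡ (NOT q AND r) OR (NOT r AND p) OR (NOT r AND r) OR (NOT p AND p) OR (NOT p AND r)   — distribute AND over OR
≡ (NOT q AND r) OR (NOT r AND p) OR (NOT p AND r)   — simplify

(NOT q AND r) OR (NOT r AND p) OR (NOT p AND r)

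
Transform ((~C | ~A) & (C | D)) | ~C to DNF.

((~C | ~A) & (C | D)) | ~C
≡ (~C & C) | (~C & D) | (~A & C) | (~A & D) | ~C
≡ (~A & C) | (~A & D) | ~C

(~A & C) | (~A & D) | ~C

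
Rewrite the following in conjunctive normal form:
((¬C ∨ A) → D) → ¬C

(¬C ∨ A) ∧ (¬D ∨ ¬C)

((¬C ∨ A) → D) → ¬C
≡ ¬((¬C ∨ A) → D) ∨ ¬C   — eliminate →
≡ ¬(¬(¬C ∨ A) ∨ D) ∨ ¬C   — eliminate →
≡ (¬¬(¬C ∨ A) ∧ ¬D) ∨ ¬C   — De Morgan
≡ ((¬C ∨ A) ∧ ¬D) ∨ ¬C   — double negation
≡ (¬C ∨ A ∨ ¬C) ∧ (¬D ∨ ¬C)   — distribute ∨ over ∧
≡ (¬C ∨ A) ∧ (¬D ∨ ¬C)   — simplify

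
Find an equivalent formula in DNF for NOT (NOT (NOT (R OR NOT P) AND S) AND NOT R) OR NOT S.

NOT (NOT (NOT (R OR NOT P) AND S) AND NOT R) OR NOT S
⇔ NOT NOT (NOT (R OR NOT P) AND S) OR NOT NOT R OR NOT S   [De Morgan]
⇔ (NOT (R OR NOT P) AND S) OR NOT NOT R OR NOT S   [double negation]
⇔ (NOT R AND NOT NOT P AND S) OR NOT NOT R OR NOT S   [De Morgan]
⇔ (NOT R AND P AND S) OR NOT NOT R OR NOT S   [double negation]
⇔ (NOT R AND P AND S) OR R OR NOT S   [double negation]

(NOT R AND P AND S) OR R OR NOT S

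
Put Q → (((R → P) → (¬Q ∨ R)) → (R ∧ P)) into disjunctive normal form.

¬Q ∨ (¬R ∧ Q) ∨ (R ∧ P)

Q → (((R → P) → (¬Q ∨ R)) → (R ∧ P))
≡ ¬Q ∨ (((R → P) → (¬Q ∨ R)) → (R ∧ P))   — eliminate →
≡ ¬Q ∨ ¬((R → P) → (¬Q ∨ R)) ∨ (R ∧ P)   — eliminate →
≡ ¬Q ∨ ¬(¬(R → P) ∨ ¬Q ∨ R) ∨ (R ∧ P)   — eliminate →
≡ ¬Q ∨ ¬(¬(¬R ∨ P) ∨ ¬Q ∨ R) ∨ (R ∧ P)   — eliminate →
≡ ¬Q ∨ (¬¬(¬R ∨ P) ∧ ¬¬Q ∧ ¬R) ∨ (R ∧ P)   — De Morgan
≡ ¬Q ∨ ((¬R ∨ P) ∧ ¬¬Q ∧ ¬R) ∨ (R ∧ P)   — double negation
≡ ¬Q ∨ ((¬R ∨ P) ∧ Q ∧ ¬R) ∨ (R ∧ P)   — double negation
≡ ¬Q ∨ (¬R ∧ Q ∧ ¬R) ∨ (P ∧ Q ∧ ¬R) ∨ (R ∧ P)   — distribute ∧ over ∨
≡ ¬Q ∨ (¬R ∧ Q) ∨ (R ∧ P)   — simplify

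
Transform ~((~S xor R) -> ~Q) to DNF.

~((~S xor R) -> ~Q)
≡ ~(~(~S xor R) | ~Q)   [eliminate ->]
≡ ~(~((~S & ~R) | (~~S & R)) | ~Q)   [expand xor]
≡ ~~((~S & ~R) | (~~S & R)) & ~~Q   [De Morgan]
≡ ((~S & ~R) | (~~S & R)) & ~~Q   [double negation]
≡ ((~S & ~R) | (S & R)) & ~~Q   [double negation]
≡ ((~S & ~R) | (S & R)) & Q   [double negation]
≡ (~S & ~R & Q) | (S & R & Q)   [distribute & over |]

(~S & ~R & Q) | (S & R & Q)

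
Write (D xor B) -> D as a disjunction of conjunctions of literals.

(D xor B) -> D
⇔ ~(D xor B) | D   [eliminate ->]
⇔ ~((D & ~B) | (~D & B)) | D   [expand xor]
⇔ (~(D & ~B) & ~(~D & B)) | D   [De Morgan]
⇔ ((~D | ~~B) & ~(~D & B)) | D   [De Morgan]
⇔ ((~D | B) & ~(~D & B)) | D   [double negation]
⇔ ((~D | B) & (~~D | ~B)) | D   [De Morgan]
⇔ ((~D | B) & (D | ~B)) | D   [double negation]
⇔ (~D & D) | (~D & ~B) | (B & D) | (B & ~B) | D   [distribute & over |]
⇔ (~D & ~B) | D   [simplify]

(~D & ~B) | D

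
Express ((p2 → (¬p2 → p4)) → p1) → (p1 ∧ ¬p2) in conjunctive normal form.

((p2 → (¬p2 → p4)) → p1) → (p1 ∧ ¬p2)
= ¬((p2 → (¬p2 → p4)) → p1) ∨ (p1 ∧ ¬p2)   [eliminate →]
= ¬(¬(p2 → (¬p2 → p4)) ∨ p1) ∨ (p1 ∧ ¬p2)   [eliminate →]
= ¬(¬(¬p2 ∨ (¬p2 → p4)) ∨ p1) ∨ (p1 ∧ ¬p2)   [eliminate →]
= ¬(¬(¬p2 ∨ ¬¬p2 ∨ p4) ∨ p1) ∨ (p1 ∧ ¬p2)   [eliminate →]
= (¬¬(¬p2 ∨ ¬¬p2 ∨ p4) ∧ ¬p1) ∨ (p1 ∧ ¬p2)   [De Morgan]
= ((¬p2 ∨ ¬¬p2 ∨ p4) ∧ ¬p1) ∨ (p1 ∧ ¬p2)   [double negation]
= ((¬p2 ∨ p2 ∨ p4) ∧ ¬p1) ∨ (p1 ∧ ¬p2)   [double negation]
= (¬p2 ∨ p2 ∨ p4 ∨ p1) ∧ (¬p2 ∨ p2 ∨ p4 ∨ ¬p2) ∧ (¬p1 ∨ p1) ∧ (¬p1 ∨ ¬p2)   [distribute ∨ over ∧]
= ¬p1 ∨ ¬p2   [simplify]

¬p1 ∨ ¬p2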